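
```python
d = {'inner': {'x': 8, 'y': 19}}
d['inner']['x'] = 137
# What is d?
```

After line 1: d = {'inner': {'x': 8, 'y': 19}}
After line 2 (inner x overwritten): d = {'inner': {'x': 137, 'y': 19}}

{'inner': {'x': 137, 'y': 19}}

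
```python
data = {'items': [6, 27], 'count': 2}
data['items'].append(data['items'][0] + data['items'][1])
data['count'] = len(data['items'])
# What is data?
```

After line 1: data = {'items': [6, 27], 'count': 2}
After line 2 (append 6 + 27 = 33): data = {'items': [6, 27, 33], 'count': 2}
After line 3 (count = len(items) = 3): data = {'items': [6, 27, 33], 'count': 3}

{'items': [6, 27, 33], 'count': 3}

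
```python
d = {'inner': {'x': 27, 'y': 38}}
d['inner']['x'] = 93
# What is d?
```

After line 1: d = {'inner': {'x': 27, 'y': 38}}
After line 2 (inner x overwritten): d = {'inner': {'x': 93, 'y': 38}}

{'inner': {'x': 93, 'y': 38}}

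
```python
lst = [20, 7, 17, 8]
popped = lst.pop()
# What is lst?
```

[20, 7, 17]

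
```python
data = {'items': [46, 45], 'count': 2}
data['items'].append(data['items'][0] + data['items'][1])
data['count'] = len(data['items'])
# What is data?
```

After line 1: data = {'items': [46, 45], 'count': 2}
After line 2 (append 46 + 45 = 91): data = {'items': [46, 45, 91], 'count': 2}
After line 3 (count = len(items) = 3): data = {'items': [46, 45, 91], 'count': 3}

{'items': [46, 45, 91], 'count': 3}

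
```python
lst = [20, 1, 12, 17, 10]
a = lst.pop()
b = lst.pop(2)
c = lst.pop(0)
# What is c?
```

After line 1: lst = [20, 1, 12, 17, 10]
After line 2 (pop() -> a = 10): lst = [20, 1, 12, 17]
After line 3 (pop(2) -> b = 12): lst = [20, 1, 17]
After line 4 (pop(0) -> c = 20): lst = [1, 17]

20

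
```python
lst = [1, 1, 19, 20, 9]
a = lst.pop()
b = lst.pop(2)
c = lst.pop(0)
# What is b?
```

After line 1: lst = [1, 1, 19, 20, 9]
After line 2 (pop() -> a = 9): lst = [1, 1, 19, 20]
After line 3 (pop(2) -> b = 19): lst = [1, 1, 20]
After line 4 (pop(0) -> c = 1): lst = [1, 20]

19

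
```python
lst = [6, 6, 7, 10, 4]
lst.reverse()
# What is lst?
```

[4, 10, 7, 6, 6]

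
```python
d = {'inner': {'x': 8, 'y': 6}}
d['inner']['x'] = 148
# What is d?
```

After line 1: d = {'inner': {'x': 8, 'y': 6}}
After line 2 (inner x overwritten): d = {'inner': {'x': 148, 'y': 6}}

{'inner': {'x': 148, 'y': 6}}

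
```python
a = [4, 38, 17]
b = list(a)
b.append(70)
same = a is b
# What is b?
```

After line 1: a = [4, 38, 17]
After line 2 (b = list(a) is a shallow copy, new object): a = [4, 38, 17], b = [4, 38, 17]
After line 3 (append only mutates b): a = [4, 38, 17], b = [4, 38, 17, 70]
After line 4 (same = a is b; different objects -> False): same = False

[4, 38, 17, 70]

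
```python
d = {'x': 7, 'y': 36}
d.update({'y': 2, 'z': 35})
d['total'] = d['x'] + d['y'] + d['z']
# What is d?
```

After line 1: d = {'x': 7, 'y': 36}
After line 2 (y overwritten, z added): d = {'x': 7, 'y': 2, 'z': 35}
After line 3 (total = 7 + 2 + 35 = 44): d = {'x': 7, 'y': 2, 'z': 35, 'total': 44}

{'x': 7, 'y': 2, 'z': 35, 'total': 44}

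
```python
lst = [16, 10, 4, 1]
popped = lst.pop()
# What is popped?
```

1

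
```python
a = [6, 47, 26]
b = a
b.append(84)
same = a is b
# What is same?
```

After line 1: a = [6, 47, 26]
After line 2 (b = a is an alias, same object): a = [6, 47, 26], b = [6, 47, 26]
After line 3 (b.append mutates the shared list): a = [6, 47, 26, 84], b = [6, 47, 26, 84]
After line 4 (same = a is b; same object -> True): same = True

True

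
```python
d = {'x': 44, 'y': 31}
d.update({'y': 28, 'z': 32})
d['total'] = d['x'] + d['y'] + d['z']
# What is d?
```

After line 1: d = {'x': 44, 'y': 31}
After line 2 (y overwritten, z added): d = {'x': 44, 'y': 28, 'z': 32}
After line 3 (total = 44 + 28 + 32 = 104): d = {'x': 44, 'y': 28, 'z': 32, 'total': 104}

{'x': 44, 'y': 28, 'z': 32, 'total': 104}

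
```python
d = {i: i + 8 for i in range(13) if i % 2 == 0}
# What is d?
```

{0: 8, 2: 10, 4: 12, 6: 14, 8: 16, 10: 18, 12: 20}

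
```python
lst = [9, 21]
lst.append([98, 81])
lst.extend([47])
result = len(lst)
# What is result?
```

After line 1: lst = [9, 21]
After line 2 (append adds [98, 81] as single element): lst = [9, 21, [98, 81]]
After line 3 (extend unpacks [47], adds 47): lst = [9, 21, [98, 81], 47]
After line 4: result = len(lst) = 4

4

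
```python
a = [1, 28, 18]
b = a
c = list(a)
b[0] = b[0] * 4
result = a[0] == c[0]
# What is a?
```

After line 1: a = [1, 28, 18]
After line 2 (b = a, alias): a = [1, 28, 18], b = [1, 28, 18]
After line 3 (c = list(a) is a copy, new object): c = [1, 28, 18]
After line 4 (b[0] = 1 * 4 = 4; mutates shared a/b): a = b = [4, 28, 18], c = [1, 28, 18]
After line 5 (a[0] = 4, c[0] = 1; result = False)

[4, 28, 18]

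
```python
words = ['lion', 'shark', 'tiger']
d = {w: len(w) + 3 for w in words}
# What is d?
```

{'lion': 7, 'shark': 8, 'tiger': 8}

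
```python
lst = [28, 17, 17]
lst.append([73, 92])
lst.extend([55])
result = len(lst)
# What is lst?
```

After line 1: lst = [28, 17, 17]
After line 2 (append adds [73, 92] as single element): lst = [28, 17, 17, [73, 92]]
After line 3 (extend unpacks [55], adds 55): lst = [28, 17, 17, [73, 92], 55]
After line 4: result = len(lst) = 5

[28, 17, 17, [73, 92], 55]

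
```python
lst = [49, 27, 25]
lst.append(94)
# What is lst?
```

[49, 27, 25, 94]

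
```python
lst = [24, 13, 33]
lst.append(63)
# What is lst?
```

[24, 13, 33, 63]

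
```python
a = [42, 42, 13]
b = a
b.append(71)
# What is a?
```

After line 1: a = [42, 42, 13]
After line 2 (b = a is an alias, same object): a = [42, 42, 13], b = [42, 42, 13]
After line 3 (b.append mutates the shared list): a = [42, 42, 13, 71], b = [42, 42, 13, 71]

[42, 42, 13, 71]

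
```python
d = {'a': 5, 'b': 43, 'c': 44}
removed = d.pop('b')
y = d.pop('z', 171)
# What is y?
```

After line 1: d = {'a': 5, 'b': 43, 'c': 44}
After line 2 (pop 'b' returns 43): d = {'a': 5, 'c': 44}, removed = 43
After line 3 (pop 'z' missing, returns default 171): d = {'a': 5, 'c': 44}, y = 171

171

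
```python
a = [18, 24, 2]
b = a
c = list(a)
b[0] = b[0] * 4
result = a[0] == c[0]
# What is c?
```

After line 1: a = [18, 24, 2]
After line 2 (b = a, alias): a = [18, 24, 2], b = [18, 24, 2]
After line 3 (c = list(a) is a copy, new object): c = [18, 24, 2]
After line 4 (b[0] = 18 * 4 = 72; mutates shared a/b): a = b = [72, 24, 2], c = [18, 24, 2]
After line 5 (a[0] = 72, c[0] = 18; result = False)

[18, 24, 2]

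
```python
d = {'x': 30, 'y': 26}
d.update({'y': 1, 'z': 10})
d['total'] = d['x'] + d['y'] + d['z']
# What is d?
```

After line 1: d = {'x': 30, 'y': 26}
After line 2 (y overwritten, z added): d = {'x': 30, 'y': 1, 'z': 10}
After line 3 (total = 30 + 1 + 10 = 41): d = {'x': 30, 'y': 1, 'z': 10, 'total': 41}

{'x': 30, 'y': 1, 'z': 10, 'total': 41}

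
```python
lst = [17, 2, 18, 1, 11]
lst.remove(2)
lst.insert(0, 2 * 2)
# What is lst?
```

After line 1: lst = [17, 2, 18, 1, 11]
After line 2 (remove first 2): lst = [17, 18, 1, 11]
After line 3 (insert 4 at index 0): lst = [4, 17, 18, 1, 11]

[4, 17, 18, 1, 11]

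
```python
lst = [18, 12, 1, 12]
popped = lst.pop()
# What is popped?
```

12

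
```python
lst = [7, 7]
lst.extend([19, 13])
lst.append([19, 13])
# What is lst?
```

After line 1: lst = [7, 7]
After line 2 (extend unpacks [19, 13]): lst = [7, 7, 19, 13]
After line 3 (append adds [19, 13] as single element): lst = [7, 7, 19, 13, [19, 13]]

[7, 7, 19, 13, [19, 13]]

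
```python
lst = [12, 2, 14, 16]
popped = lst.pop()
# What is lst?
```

[12, 2, 14]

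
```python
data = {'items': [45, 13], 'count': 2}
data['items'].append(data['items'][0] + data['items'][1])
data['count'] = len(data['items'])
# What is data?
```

After line 1: data = {'items': [45, 13], 'count': 2}
After line 2 (append 45 + 13 = 58): data = {'items': [45, 13, 58], 'count': 2}
After line 3 (count = len(items) = 3): data = {'items': [45, 13, 58], 'count': 3}

{'items': [45, 13, 58], 'count': 3}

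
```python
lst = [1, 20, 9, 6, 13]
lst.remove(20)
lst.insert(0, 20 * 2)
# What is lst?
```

After line 1: lst = [1, 20, 9, 6, 13]
After line 2 (remove first 20): lst = [1, 9, 6, 13]
After line 3 (insert 40 at index 0): lst = [40, 1, 9, 6, 13]

[40, 1, 9, 6, 13]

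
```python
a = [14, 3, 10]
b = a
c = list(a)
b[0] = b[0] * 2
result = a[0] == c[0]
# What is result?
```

After line 1: a = [14, 3, 10]
After line 2 (b = a, alias): a = [14, 3, 10], b = [14, 3, 10]
After line 3 (c = list(a) is a copy, new object): c = [14, 3, 10]
After line 4 (b[0] = 14 * 2 = 28; mutates shared a/b): a = b = [28, 3, 10], c = [14, 3, 10]
After line 5 (a[0] = 28, c[0] = 14; result = False)

False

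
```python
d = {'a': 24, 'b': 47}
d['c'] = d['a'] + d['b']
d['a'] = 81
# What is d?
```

After line 1: d = {'a': 24, 'b': 47}
After line 2 (d['c'] = 24 + 47): d = {'a': 24, 'b': 47, 'c': 71}
After line 3: d = {'a': 81, 'b': 47, 'c': 71}

{'a': 81, 'b': 47, 'c': 71}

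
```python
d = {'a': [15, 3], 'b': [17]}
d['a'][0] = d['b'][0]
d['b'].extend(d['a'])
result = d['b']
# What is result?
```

After line 1: d = {'a': [15, 3], 'b': [17]}
After line 2 (a[0] = b[0] = 17): d = {'a': [17, 3], 'b': [17]}
After line 3 (b.extend(a) appends [17, 3]): d = {'a': [17, 3], 'b': [17, 17, 3]}
After line 4: result = d['b'] = [17, 17, 3]

[17, 17, 3]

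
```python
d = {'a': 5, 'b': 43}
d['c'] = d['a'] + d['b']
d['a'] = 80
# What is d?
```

After line 1: d = {'a': 5, 'b': 43}
After line 2 (d['c'] = 5 + 43): d = {'a': 5, 'b': 43, 'c': 48}
After line 3: d = {'a': 80, 'b': 43, 'c': 48}

{'a': 80, 'b': 43, 'c': 48}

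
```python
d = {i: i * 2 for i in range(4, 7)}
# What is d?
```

{4: 8, 5: 10, 6: 12}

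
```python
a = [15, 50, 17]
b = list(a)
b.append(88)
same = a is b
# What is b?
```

After line 1: a = [15, 50, 17]
After line 2 (b = list(a) is a shallow copy, new object): a = [15, 50, 17], b = [15, 50, 17]
After line 3 (append only mutates b): a = [15, 50, 17], b = [15, 50, 17, 88]
After line 4 (same = a is b; different objects -> False): same = False

[15, 50, 17, 88]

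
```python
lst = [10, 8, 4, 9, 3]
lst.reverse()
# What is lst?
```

[3, 9, 4, 8, 10]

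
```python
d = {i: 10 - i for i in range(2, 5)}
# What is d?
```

{2: 8, 3: 7, 4: 6}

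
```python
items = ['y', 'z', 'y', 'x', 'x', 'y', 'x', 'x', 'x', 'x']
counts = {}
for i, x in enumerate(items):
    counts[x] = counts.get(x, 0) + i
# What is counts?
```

Initial: counts = {}, items = ['y', 'z', 'y', 'x', 'x', 'y', 'x', 'x', 'x', 'x']
i=0, x='y': counts = {'y': 0}
i=1, x='z': counts = {'y': 0, 'z': 1}
i=2, x='y': counts = {'y': 2, 'z': 1}
i=3, x='x': counts = {'y': 2, 'z': 1, 'x': 3}
i=4, x='x': counts = {'y': 2, 'z': 1, 'x': 7}
i=5, x='y': counts = {'y': 7, 'z': 1, 'x': 7}
i=6, x='x': counts = {'y': 7, 'z': 1, 'x': 13}
i=7, x='x': counts = {'y': 7, 'z': 1, 'x': 20}
i=8, x='x': counts = {'y': 7, 'z': 1, 'x': 28}
i=9, x='x': counts = {'y': 7, 'z': 1, 'x': 37}

{'y': 7, 'z': 1, 'x': 37}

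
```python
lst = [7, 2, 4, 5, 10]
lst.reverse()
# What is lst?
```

[10, 5, 4, 2, 7]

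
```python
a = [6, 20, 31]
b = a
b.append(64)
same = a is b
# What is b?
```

After line 1: a = [6, 20, 31]
After line 2 (b = a is an alias, same object): a = [6, 20, 31], b = [6, 20, 31]
After line 3 (b.append mutates the shared list): a = [6, 20, 31, 64], b = [6, 20, 31, 64]
After line 4 (same = a is b; same object -> True): same = True

[6, 20, 31, 64]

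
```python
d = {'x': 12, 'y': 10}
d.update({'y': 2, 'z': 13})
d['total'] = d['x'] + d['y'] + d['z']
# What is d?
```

After line 1: d = {'x': 12, 'y': 10}
After line 2 (y overwritten, z added): d = {'x': 12, 'y': 2, 'z': 13}
After line 3 (total = 12 + 2 + 13 = 27): d = {'x': 12, 'y': 2, 'z': 13, 'total': 27}

{'x': 12, 'y': 2, 'z': 13, 'total': 27}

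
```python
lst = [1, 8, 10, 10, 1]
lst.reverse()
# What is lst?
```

[1, 10, 10, 8, 1]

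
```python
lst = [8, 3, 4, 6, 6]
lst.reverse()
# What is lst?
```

[6, 6, 4, 3, 8]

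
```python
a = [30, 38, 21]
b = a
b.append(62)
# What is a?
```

After line 1: a = [30, 38, 21]
After line 2 (b = a is an alias, same object): a = [30, 38, 21], b = [30, 38, 21]
After line 3 (b.append mutates the shared list): a = [30, 38, 21, 62], b = [30, 38, 21, 62]

[30, 38, 21, 62]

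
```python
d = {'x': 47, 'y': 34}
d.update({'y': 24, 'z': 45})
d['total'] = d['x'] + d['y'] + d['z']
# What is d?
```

After line 1: d = {'x': 47, 'y': 34}
After line 2 (y overwritten, z added): d = {'x': 47, 'y': 24, 'z': 45}
After line 3 (total = 47 + 24 + 45 = 116): d = {'x': 47, 'y': 24, 'z': 45, 'total': 116}

{'x': 47, 'y': 24, 'z': 45, 'total': 116}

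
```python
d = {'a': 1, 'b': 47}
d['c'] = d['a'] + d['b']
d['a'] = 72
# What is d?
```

After line 1: d = {'a': 1, 'b': 47}
After line 2 (d['c'] = 1 + 47): d = {'a': 1, 'b': 47, 'c': 48}
After line 3: d = {'a': 72, 'b': 47, 'c': 48}

{'a': 72, 'b': 47, 'c': 48}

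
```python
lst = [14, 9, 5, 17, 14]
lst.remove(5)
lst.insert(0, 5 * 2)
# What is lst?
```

After line 1: lst = [14, 9, 5, 17, 14]
After line 2 (remove first 5): lst = [14, 9, 17, 14]
After line 3 (insert 10 at index 0): lst = [10, 14, 9, 17, 14]

[10, 14, 9, 17, 14]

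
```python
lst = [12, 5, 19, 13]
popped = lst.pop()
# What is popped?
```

13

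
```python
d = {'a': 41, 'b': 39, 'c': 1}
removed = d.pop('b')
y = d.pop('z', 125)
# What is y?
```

After line 1: d = {'a': 41, 'b': 39, 'c': 1}
After line 2 (pop 'b' returns 39): d = {'a': 41, 'c': 1}, removed = 39
After line 3 (pop 'z' missing, returns default 125): d = {'a': 41, 'c': 1}, y = 125

125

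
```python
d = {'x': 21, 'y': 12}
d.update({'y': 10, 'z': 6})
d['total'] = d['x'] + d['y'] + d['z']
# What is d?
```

After line 1: d = {'x': 21, 'y': 12}
After line 2 (y overwritten, z added): d = {'x': 21, 'y': 10, 'z': 6}
After line 3 (total = 21 + 10 + 6 = 37): d = {'x': 21, 'y': 10, 'z': 6, 'total': 37}

{'x': 21, 'y': 10, 'z': 6, 'total': 37}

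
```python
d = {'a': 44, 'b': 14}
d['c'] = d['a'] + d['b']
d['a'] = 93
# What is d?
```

After line 1: d = {'a': 44, 'b': 14}
After line 2 (d['c'] = 44 + 14): d = {'a': 44, 'b': 14, 'c': 58}
After line 3: d = {'a': 93, 'b': 14, 'c': 58}

{'a': 93, 'b': 14, 'c': 58}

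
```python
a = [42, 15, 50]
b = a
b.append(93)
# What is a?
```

After line 1: a = [42, 15, 50]
After line 2 (b = a is an alias, same object): a = [42, 15, 50], b = [42, 15, 50]
After line 3 (b.append mutates the shared list): a = [42, 15, 50, 93], b = [42, 15, 50, 93]

[42, 15, 50, 93]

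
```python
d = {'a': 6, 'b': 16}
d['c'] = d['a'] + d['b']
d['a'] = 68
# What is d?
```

After line 1: d = {'a': 6, 'b': 16}
After line 2 (d['c'] = 6 + 16): d = {'a': 6, 'b': 16, 'c': 22}
After line 3: d = {'a': 68, 'b': 16, 'c': 22}

{'a': 68, 'b': 16, 'c': 22}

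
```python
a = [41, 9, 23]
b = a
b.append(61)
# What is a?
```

After line 1: a = [41, 9, 23]
After line 2 (b = a is an alias, same object): a = [41, 9, 23], b = [41, 9, 23]
After line 3 (b.append mutates the shared list): a = [41, 9, 23, 61], b = [41, 9, 23, 61]

[41, 9, 23, 61]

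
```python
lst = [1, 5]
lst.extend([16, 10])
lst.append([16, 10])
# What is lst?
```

After line 1: lst = [1, 5]
After line 2 (extend unpacks [16, 10]): lst = [1, 5, 16, 10]
After line 3 (append adds [16, 10] as single element): lst = [1, 5, 16, 10, [16, 10]]

[1, 5, 16, 10, [16, 10]]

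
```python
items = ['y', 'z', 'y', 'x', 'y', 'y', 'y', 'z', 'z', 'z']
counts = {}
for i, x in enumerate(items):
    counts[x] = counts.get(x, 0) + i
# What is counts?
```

Initial: counts = {}, items = ['y', 'z', 'y', 'x', 'y', 'y', 'y', 'z', 'z', 'z']
i=0, x='y': counts = {'y': 0}
i=1, x='z': counts = {'y': 0, 'z': 1}
i=2, x='y': counts = {'y': 2, 'z': 1}
i=3, x='x': counts = {'y': 2, 'z': 1, 'x': 3}
i=4, x='y': counts = {'y': 6, 'z': 1, 'x': 3}
i=5, x='y': counts = {'y': 11, 'z': 1, 'x': 3}
i=6, x='y': counts = {'y': 17, 'z': 1, 'x': 3}
i=7, x='z': counts = {'y': 17, 'z': 8, 'x': 3}
i=8, x='z': counts = {'y': 17, 'z': 16, 'x': 3}
i=9, x='z': counts = {'y': 17, 'z': 25, 'x': 3}

{'y': 17, 'z': 25, 'x': 3}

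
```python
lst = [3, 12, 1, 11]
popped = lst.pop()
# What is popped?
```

11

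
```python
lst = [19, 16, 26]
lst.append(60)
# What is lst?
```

[19, 16, 26, 60]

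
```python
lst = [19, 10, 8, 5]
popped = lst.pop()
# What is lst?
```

[19, 10, 8]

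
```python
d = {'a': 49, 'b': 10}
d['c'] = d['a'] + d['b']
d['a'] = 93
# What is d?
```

After line 1: d = {'a': 49, 'b': 10}
After line 2 (d['c'] = 49 + 10): d = {'a': 49, 'b': 10, 'c': 59}
After line 3: d = {'a': 93, 'b': 10, 'c': 59}

{'a': 93, 'b': 10, 'c': 59}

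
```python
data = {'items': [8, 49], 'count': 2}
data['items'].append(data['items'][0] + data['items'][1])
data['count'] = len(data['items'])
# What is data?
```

After line 1: data = {'items': [8, 49], 'count': 2}
After line 2 (append 8 + 49 = 57): data = {'items': [8, 49, 57], 'count': 2}
After line 3 (count = len(items) = 3): data = {'items': [8, 49, 57], 'count': 3}

{'items': [8, 49, 57], 'count': 3}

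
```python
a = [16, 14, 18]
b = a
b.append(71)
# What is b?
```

After line 1: a = [16, 14, 18]
After line 2 (b = a is an alias, same object): a = [16, 14, 18], b = [16, 14, 18]
After line 3 (b.append mutates the shared list): a = [16, 14, 18, 71], b = [16, 14, 18, 71]

[16, 14, 18, 71]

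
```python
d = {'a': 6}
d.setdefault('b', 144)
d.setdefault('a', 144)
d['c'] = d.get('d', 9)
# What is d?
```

After line 1: d = {'a': 6}
After line 2 (setdefault adds 'b'=144): d = {'a': 6, 'b': 144}
After line 3 (setdefault 'a' no-op, already exists): d = {'a': 6, 'b': 144}
After line 4 (get('d', 9) returns default since 'd' not in d): d = {'a': 6, 'b': 144, 'c': 9}

{'a': 6, 'b': 144, 'c': 9}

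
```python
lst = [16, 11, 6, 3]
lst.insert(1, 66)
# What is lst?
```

[16, 66, 11, 6, 3]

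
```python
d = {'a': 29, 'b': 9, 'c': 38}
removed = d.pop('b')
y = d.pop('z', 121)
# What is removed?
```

After line 1: d = {'a': 29, 'b': 9, 'c': 38}
After line 2 (pop 'b' returns 9): d = {'a': 29, 'c': 38}, removed = 9
After line 3 (pop 'z' missing, returns default 121): d = {'a': 29, 'c': 38}, y = 121

9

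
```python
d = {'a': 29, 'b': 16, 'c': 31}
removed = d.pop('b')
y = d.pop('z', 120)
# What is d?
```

After line 1: d = {'a': 29, 'b': 16, 'c': 31}
After line 2 (pop 'b' returns 16): d = {'a': 29, 'c': 31}, removed = 16
After line 3 (pop 'z' missing, returns default 120): d = {'a': 29, 'c': 31}, y = 120

{'a': 29, 'c': 31}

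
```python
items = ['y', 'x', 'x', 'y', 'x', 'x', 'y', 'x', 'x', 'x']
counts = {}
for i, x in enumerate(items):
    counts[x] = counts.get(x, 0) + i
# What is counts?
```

Initial: counts = {}, items = ['y', 'x', 'x', 'y', 'x', 'x', 'y', 'x', 'x', 'x']
i=0, x='y': counts = {'y': 0}
i=1, x='x': counts = {'y': 0, 'x': 1}
i=2, x='x': counts = {'y': 0, 'x': 3}
i=3, x='y': counts = {'y': 3, 'x': 3}
i=4, x='x': counts = {'y': 3, 'x': 7}
i=5, x='x': counts = {'y': 3, 'x': 12}
i=6, x='y': counts = {'y': 9, 'x': 12}
i=7, x='x': counts = {'y': 9, 'x': 19}
i=8, x='x': counts = {'y': 9, 'x': 27}
i=9, x='x': counts = {'y': 9, 'x': 36}

{'y': 9, 'x': 36}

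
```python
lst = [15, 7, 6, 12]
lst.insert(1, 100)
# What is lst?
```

[15, 100, 7, 6, 12]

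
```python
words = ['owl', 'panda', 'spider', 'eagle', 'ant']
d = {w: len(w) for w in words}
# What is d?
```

{'owl': 3, 'panda': 5, 'spider': 6, 'eagle': 5, 'ant': 3}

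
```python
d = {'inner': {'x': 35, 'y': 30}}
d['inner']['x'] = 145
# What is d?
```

After line 1: d = {'inner': {'x': 35, 'y': 30}}
After line 2 (inner x overwritten): d = {'inner': {'x': 145, 'y': 30}}

{'inner': {'x': 145, 'y': 30}}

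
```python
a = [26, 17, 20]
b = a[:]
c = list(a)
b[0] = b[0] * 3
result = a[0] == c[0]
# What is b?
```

After line 1: a = [26, 17, 20]
After line 2 (b = a[:], copy): a = [26, 17, 20], b = [26, 17, 20]
After line 3 (c = list(a) is a copy, new object): c = [26, 17, 20]
After line 4 (b[0] = 26 * 3 = 78; only b mutates (copy)): a = [26, 17, 20], b = [78, 17, 20], c = [26, 17, 20]
After line 5 (a[0] = 26, c[0] = 26; result = True)

[78, 17, 20]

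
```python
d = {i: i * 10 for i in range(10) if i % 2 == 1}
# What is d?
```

{1: 10, 3: 30, 5: 50, 7: 70, 9: 90}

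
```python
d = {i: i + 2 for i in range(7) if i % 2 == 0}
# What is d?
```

{0: 2, 2: 4, 4: 6, 6: 8}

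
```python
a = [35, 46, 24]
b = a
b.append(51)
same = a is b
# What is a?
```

After line 1: a = [35, 46, 24]
After line 2 (b = a is an alias, same object): a = [35, 46, 24], b = [35, 46, 24]
After line 3 (b.append mutates the shared list): a = [35, 46, 24, 51], b = [35, 46, 24, 51]
After line 4 (same = a is b; same object -> True): same = True

[35, 46, 24, 51]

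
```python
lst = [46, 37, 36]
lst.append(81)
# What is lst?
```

[46, 37, 36, 81]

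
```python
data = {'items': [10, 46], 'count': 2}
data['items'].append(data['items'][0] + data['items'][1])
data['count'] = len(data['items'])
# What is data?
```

After line 1: data = {'items': [10, 46], 'count': 2}
After line 2 (append 10 + 46 = 56): data = {'items': [10, 46, 56], 'count': 2}
After line 3 (count = len(items) = 3): data = {'items': [10, 46, 56], 'count': 3}

{'items': [10, 46, 56], 'count': 3}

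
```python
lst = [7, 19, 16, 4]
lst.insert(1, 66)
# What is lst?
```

[7, 66, 19, 16, 4]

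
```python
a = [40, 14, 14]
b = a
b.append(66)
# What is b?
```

After line 1: a = [40, 14, 14]
After line 2 (b = a is an alias, same object): a = [40, 14, 14], b = [40, 14, 14]
After line 3 (b.append mutates the shared list): a = [40, 14, 14, 66], b = [40, 14, 14, 66]

[40, 14, 14, 66]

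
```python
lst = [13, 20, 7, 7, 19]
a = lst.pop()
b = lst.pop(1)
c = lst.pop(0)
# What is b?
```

After line 1: lst = [13, 20, 7, 7, 19]
After line 2 (pop() -> a = 19): lst = [13, 20, 7, 7]
After line 3 (pop(1) -> b = 20): lst = [13, 7, 7]
After line 4 (pop(0) -> c = 13): lst = [7, 7]

20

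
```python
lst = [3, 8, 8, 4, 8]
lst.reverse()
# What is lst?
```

[8, 4, 8, 8, 3]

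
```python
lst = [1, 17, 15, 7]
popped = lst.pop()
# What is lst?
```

[1, 17, 15]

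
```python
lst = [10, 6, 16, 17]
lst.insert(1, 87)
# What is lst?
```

[10, 87, 6, 16, 17]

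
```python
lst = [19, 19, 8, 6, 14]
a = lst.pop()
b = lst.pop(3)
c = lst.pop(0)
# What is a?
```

After line 1: lst = [19, 19, 8, 6, 14]
After line 2 (pop() -> a = 14): lst = [19, 19, 8, 6]
After line 3 (pop(3) -> b = 6): lst = [19, 19, 8]
After line 4 (pop(0) -> c = 19): lst = [19, 8]

14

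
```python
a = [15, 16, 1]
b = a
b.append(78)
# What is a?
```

After line 1: a = [15, 16, 1]
After line 2 (b = a is an alias, same object): a = [15, 16, 1], b = [15, 16, 1]
After line 3 (b.append mutates the shared list): a = [15, 16, 1, 78], b = [15, 16, 1, 78]

[15, 16, 1, 78]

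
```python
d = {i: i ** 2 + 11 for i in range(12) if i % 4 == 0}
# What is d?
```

{0: 11, 4: 27, 8: 75}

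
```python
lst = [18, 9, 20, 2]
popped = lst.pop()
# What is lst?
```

[18, 9, 20]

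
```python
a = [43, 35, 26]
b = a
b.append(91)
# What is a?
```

After line 1: a = [43, 35, 26]
After line 2 (b = a is an alias, same object): a = [43, 35, 26], b = [43, 35, 26]
After line 3 (b.append mutates the shared list): a = [43, 35, 26, 91], b = [43, 35, 26, 91]

[43, 35, 26, 91]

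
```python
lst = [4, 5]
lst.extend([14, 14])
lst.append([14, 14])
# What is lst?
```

After line 1: lst = [4, 5]
After line 2 (extend unpacks [14, 14]): lst = [4, 5, 14, 14]
After line 3 (append adds [14, 14] as single element): lst = [4, 5, 14, 14, [14, 14]]

[4, 5, 14, 14, [14, 14]]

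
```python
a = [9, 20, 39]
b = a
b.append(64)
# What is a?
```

After line 1: a = [9, 20, 39]
After line 2 (b = a is an alias, same object): a = [9, 20, 39], b = [9, 20, 39]
After line 3 (b.append mutates the shared list): a = [9, 20, 39, 64], b = [9, 20, 39, 64]

[9, 20, 39, 64]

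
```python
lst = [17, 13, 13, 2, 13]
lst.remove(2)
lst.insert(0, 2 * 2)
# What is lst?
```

After line 1: lst = [17, 13, 13, 2, 13]
After line 2 (remove first 2): lst = [17, 13, 13, 13]
After line 3 (insert 4 at index 0): lst = [4, 17, 13, 13, 13]

[4, 17, 13, 13, 13]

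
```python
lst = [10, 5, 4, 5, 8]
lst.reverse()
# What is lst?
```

[8, 5, 4, 5, 10]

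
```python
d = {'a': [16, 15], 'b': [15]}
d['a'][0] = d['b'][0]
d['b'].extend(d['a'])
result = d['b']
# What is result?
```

After line 1: d = {'a': [16, 15], 'b': [15]}
After line 2 (a[0] = b[0] = 15): d = {'a': [15, 15], 'b': [15]}
After line 3 (b.extend(a) appends [15, 15]): d = {'a': [15, 15], 'b': [15, 15, 15]}
After line 4: result = d['b'] = [15, 15, 15]

[15, 15, 15]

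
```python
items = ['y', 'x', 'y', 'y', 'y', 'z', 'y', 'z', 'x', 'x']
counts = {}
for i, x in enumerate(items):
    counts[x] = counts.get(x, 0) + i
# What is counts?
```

Initial: counts = {}, items = ['y', 'x', 'y', 'y', 'y', 'z', 'y', 'z', 'x', 'x']
i=0, x='y': counts = {'y': 0}
i=1, x='x': counts = {'y': 0, 'x': 1}
i=2, x='y': counts = {'y': 2, 'x': 1}
i=3, x='y': counts = {'y': 5, 'x': 1}
i=4, x='y': counts = {'y': 9, 'x': 1}
i=5, x='z': counts = {'y': 9, 'x': 1, 'z': 5}
i=6, x='y': counts = {'y': 15, 'x': 1, 'z': 5}
i=7, x='z': counts = {'y': 15, 'x': 1, 'z': 12}
i=8, x='x': counts = {'y': 15, 'x': 9, 'z': 12}
i=9, x='x': counts = {'y': 15, 'x': 18, 'z': 12}

{'y': 15, 'x': 18, 'z': 12}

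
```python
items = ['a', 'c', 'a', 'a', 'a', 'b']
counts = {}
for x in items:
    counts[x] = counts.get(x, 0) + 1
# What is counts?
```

Initial: counts = {}, items = ['a', 'c', 'a', 'a', 'a', 'b']
See 'a': counts = {'a': 1}
See 'c': counts = {'a': 1, 'c': 1}
See 'a': counts = {'a': 2, 'c': 1}
See 'a': counts = {'a': 3, 'c': 1}
See 'a': counts = {'a': 4, 'c': 1}
See 'b': counts = {'a': 4, 'c': 1, 'b': 1}

{'a': 4, 'c': 1, 'b': 1}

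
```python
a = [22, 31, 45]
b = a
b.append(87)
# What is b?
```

After line 1: a = [22, 31, 45]
After line 2 (b = a is an alias, same object): a = [22, 31, 45], b = [22, 31, 45]
After line 3 (b.append mutates the shared list): a = [22, 31, 45, 87], b = [22, 31, 45, 87]

[22, 31, 45, 87]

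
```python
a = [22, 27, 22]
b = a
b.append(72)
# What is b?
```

After line 1: a = [22, 27, 22]
After line 2 (b = a is an alias, same object): a = [22, 27, 22], b = [22, 27, 22]
After line 3 (b.append mutates the shared list): a = [22, 27, 22, 72], b = [22, 27, 22, 72]

[22, 27, 22, 72]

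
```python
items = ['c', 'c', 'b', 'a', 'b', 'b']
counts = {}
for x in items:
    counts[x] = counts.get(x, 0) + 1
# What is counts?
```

Initial: counts = {}, items = ['c', 'c', 'b', 'a', 'b', 'b']
See 'c': counts = {'c': 1}
See 'c': counts = {'c': 2}
See 'b': counts = {'c': 2, 'b': 1}
See 'a': counts = {'c': 2, 'b': 1, 'a': 1}
See 'b': counts = {'c': 2, 'b': 2, 'a': 1}
See 'b': counts = {'c': 2, 'b': 3, 'a': 1}

{'c': 2, 'b': 3, 'a': 1}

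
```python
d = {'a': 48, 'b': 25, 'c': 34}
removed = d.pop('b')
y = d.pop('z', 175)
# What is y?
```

After line 1: d = {'a': 48, 'b': 25, 'c': 34}
After line 2 (pop 'b' returns 25): d = {'a': 48, 'c': 34}, removed = 25
After line 3 (pop 'z' missing, returns default 175): d = {'a': 48, 'c': 34}, y = 175

175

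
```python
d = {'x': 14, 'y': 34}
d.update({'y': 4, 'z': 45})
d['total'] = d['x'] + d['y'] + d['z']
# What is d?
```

After line 1: d = {'x': 14, 'y': 34}
After line 2 (y overwritten, z added): d = {'x': 14, 'y': 4, 'z': 45}
After line 3 (total = 14 + 4 + 45 = 63): d = {'x': 14, 'y': 4, 'z': 45, 'total': 63}

{'x': 14, 'y': 4, 'z': 45, 'total': 63}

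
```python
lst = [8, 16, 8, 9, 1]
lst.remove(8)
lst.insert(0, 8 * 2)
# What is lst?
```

After line 1: lst = [8, 16, 8, 9, 1]
After line 2 (remove first 8): lst = [16, 8, 9, 1]
After line 3 (insert 16 at index 0): lst = [16, 16, 8, 9, 1]

[16, 16, 8, 9, 1]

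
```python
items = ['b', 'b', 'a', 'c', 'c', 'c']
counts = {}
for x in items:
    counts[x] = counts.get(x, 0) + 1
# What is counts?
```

Initial: counts = {}, items = ['b', 'b', 'a', 'c', 'c', 'c']
See 'b': counts = {'b': 1}
See 'b': counts = {'b': 2}
See 'a': counts = {'b': 2, 'a': 1}
See 'c': counts = {'b': 2, 'a': 1, 'c': 1}
See 'c': counts = {'b': 2, 'a': 1, 'c': 2}
See 'c': counts = {'b': 2, 'a': 1, 'c': 3}

{'b': 2, 'a': 1, 'c': 3}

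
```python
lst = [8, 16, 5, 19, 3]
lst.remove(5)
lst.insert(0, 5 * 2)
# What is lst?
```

After line 1: lst = [8, 16, 5, 19, 3]
After line 2 (remove first 5): lst = [8, 16, 19, 3]
After line 3 (insert 10 at index 0): lst = [10, 8, 16, 19, 3]

[10, 8, 16, 19, 3]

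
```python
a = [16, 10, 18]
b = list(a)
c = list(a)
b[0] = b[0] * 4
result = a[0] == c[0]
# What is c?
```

After line 1: a = [16, 10, 18]
After line 2 (b = list(a), copy): a = [16, 10, 18], b = [16, 10, 18]
After line 3 (c = list(a) is a copy, new object): c = [16, 10, 18]
After line 4 (b[0] = 16 * 4 = 64; only b mutates (copy)): a = [16, 10, 18], b = [64, 10, 18], c = [16, 10, 18]
After line 5 (a[0] = 16, c[0] = 16; result = True)

[16, 10, 18]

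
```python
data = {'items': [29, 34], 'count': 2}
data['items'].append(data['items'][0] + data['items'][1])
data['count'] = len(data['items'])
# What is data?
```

After line 1: data = {'items': [29, 34], 'count': 2}
After line 2 (append 29 + 34 = 63): data = {'items': [29, 34, 63], 'count': 2}
After line 3 (count = len(items) = 3): data = {'items': [29, 34, 63], 'count': 3}

{'items': [29, 34, 63], 'count': 3}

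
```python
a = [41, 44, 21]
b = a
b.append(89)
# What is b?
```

After line 1: a = [41, 44, 21]
After line 2 (b = a is an alias, same object): a = [41, 44, 21], b = [41, 44, 21]
After line 3 (b.append mutates the shared list): a = [41, 44, 21, 89], b = [41, 44, 21, 89]

[41, 44, 21, 89]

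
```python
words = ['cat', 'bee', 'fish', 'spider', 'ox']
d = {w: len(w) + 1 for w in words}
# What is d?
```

{'cat': 4, 'bee': 4, 'fish': 5, 'spider': 7, 'ox': 3}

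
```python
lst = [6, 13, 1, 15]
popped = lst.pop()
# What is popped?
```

15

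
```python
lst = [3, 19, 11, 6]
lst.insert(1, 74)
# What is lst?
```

[3, 74, 19, 11, 6]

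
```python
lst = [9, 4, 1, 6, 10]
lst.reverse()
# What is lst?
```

[10, 6, 1, 4, 9]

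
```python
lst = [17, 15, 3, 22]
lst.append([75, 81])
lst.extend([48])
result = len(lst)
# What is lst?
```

After line 1: lst = [17, 15, 3, 22]
After line 2 (append adds [75, 81] as single element): lst = [17, 15, 3, 22, [75, 81]]
After line 3 (extend unpacks [48], adds 48): lst = [17, 15, 3, 22, [75, 81], 48]
After line 4: result = len(lst) = 6

[17, 15, 3, 22, [75, 81], 48]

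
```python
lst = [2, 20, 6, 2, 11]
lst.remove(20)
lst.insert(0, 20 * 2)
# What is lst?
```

After line 1: lst = [2, 20, 6, 2, 11]
After line 2 (remove first 20): lst = [2, 6, 2, 11]
After line 3 (insert 40 at index 0): lst = [40, 2, 6, 2, 11]

[40, 2, 6, 2, 11]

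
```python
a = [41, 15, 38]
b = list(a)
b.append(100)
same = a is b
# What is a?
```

After line 1: a = [41, 15, 38]
After line 2 (b = list(a) is a shallow copy, new object): a = [41, 15, 38], b = [41, 15, 38]
After line 3 (append only mutates b): a = [41, 15, 38], b = [41, 15, 38, 100]
After line 4 (same = a is b; different objects -> False): same = False

[41, 15, 38]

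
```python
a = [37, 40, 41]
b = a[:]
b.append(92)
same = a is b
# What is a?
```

After line 1: a = [37, 40, 41]
After line 2 (b = a[:] is a shallow copy, new object): a = [37, 40, 41], b = [37, 40, 41]
After line 3 (append only mutates b): a = [37, 40, 41], b = [37, 40, 41, 92]
After line 4 (same = a is b; different objects -> False): same = False

[37, 40, 41]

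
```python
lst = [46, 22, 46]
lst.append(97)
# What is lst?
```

[46, 22, 46, 97]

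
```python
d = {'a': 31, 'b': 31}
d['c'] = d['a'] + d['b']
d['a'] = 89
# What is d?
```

After line 1: d = {'a': 31, 'b': 31}
After line 2 (d['c'] = 31 + 31): d = {'a': 31, 'b': 31, 'c': 62}
After line 3: d = {'a': 89, 'b': 31, 'c': 62}

{'a': 89, 'b': 31, 'c': 62}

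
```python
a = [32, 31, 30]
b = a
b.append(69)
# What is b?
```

After line 1: a = [32, 31, 30]
After line 2 (b = a is an alias, same object): a = [32, 31, 30], b = [32, 31, 30]
After line 3 (b.append mutates the shared list): a = [32, 31, 30, 69], b = [32, 31, 30, 69]

[32, 31, 30, 69]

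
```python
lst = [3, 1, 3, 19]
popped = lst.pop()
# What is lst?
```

[3, 1, 3]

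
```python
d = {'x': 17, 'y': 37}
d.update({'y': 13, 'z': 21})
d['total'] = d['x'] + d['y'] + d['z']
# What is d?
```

After line 1: d = {'x': 17, 'y': 37}
After line 2 (y overwritten, z added): d = {'x': 17, 'y': 13, 'z': 21}
After line 3 (total = 17 + 13 + 21 = 51): d = {'x': 17, 'y': 13, 'z': 21, 'total': 51}

{'x': 17, 'y': 13, 'z': 21, 'total': 51}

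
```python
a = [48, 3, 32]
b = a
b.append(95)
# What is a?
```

After line 1: a = [48, 3, 32]
After line 2 (b = a is an alias, same object): a = [48, 3, 32], b = [48, 3, 32]
After line 3 (b.append mutates the shared list): a = [48, 3, 32, 95], b = [48, 3, 32, 95]

[48, 3, 32, 95]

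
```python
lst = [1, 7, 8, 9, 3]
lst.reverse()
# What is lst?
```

[3, 9, 8, 7, 1]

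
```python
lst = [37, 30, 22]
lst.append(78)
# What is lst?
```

[37, 30, 22, 78]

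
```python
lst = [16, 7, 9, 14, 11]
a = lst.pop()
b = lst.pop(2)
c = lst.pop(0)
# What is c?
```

After line 1: lst = [16, 7, 9, 14, 11]
After line 2 (pop() -> a = 11): lst = [16, 7, 9, 14]
After line 3 (pop(2) -> b = 9): lst = [16, 7, 14]
After line 4 (pop(0) -> c = 16): lst = [7, 14]

16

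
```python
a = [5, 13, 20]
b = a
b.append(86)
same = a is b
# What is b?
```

After line 1: a = [5, 13, 20]
After line 2 (b = a is an alias, same object): a = [5, 13, 20], b = [5, 13, 20]
After line 3 (b.append mutates the shared list): a = [5, 13, 20, 86], b = [5, 13, 20, 86]
After line 4 (same = a is b; same object -> True): same = True

[5, 13, 20, 86]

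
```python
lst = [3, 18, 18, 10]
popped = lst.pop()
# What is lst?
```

[3, 18, 18]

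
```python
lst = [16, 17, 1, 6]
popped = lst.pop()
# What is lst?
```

[16, 17, 1]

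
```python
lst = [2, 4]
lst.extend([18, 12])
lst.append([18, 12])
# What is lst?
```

After line 1: lst = [2, 4]
After line 2 (extend unpacks [18, 12]): lst = [2, 4, 18, 12]
After line 3 (append adds [18, 12] as single element): lst = [2, 4, 18, 12, [18, 12]]

[2, 4, 18, 12, [18, 12]]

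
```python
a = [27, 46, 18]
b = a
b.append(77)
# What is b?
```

After line 1: a = [27, 46, 18]
After line 2 (b = a is an alias, same object): a = [27, 46, 18], b = [27, 46, 18]
After line 3 (b.append mutates the shared list): a = [27, 46, 18, 77], b = [27, 46, 18, 77]

[27, 46, 18, 77]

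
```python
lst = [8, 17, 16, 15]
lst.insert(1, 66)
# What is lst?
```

[8, 66, 17, 16, 15]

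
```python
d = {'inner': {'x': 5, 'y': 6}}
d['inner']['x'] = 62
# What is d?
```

After line 1: d = {'inner': {'x': 5, 'y': 6}}
After line 2 (inner x overwritten): d = {'inner': {'x': 62, 'y': 6}}

{'inner': {'x': 62, 'y': 6}}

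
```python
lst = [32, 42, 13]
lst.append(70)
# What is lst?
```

[32, 42, 13, 70]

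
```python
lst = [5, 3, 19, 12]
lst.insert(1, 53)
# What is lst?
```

[5, 53, 3, 19, 12]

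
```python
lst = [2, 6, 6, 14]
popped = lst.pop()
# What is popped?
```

14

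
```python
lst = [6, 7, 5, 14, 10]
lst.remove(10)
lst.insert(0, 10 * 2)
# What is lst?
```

After line 1: lst = [6, 7, 5, 14, 10]
After line 2 (remove first 10): lst = [6, 7, 5, 14]
After line 3 (insert 20 at index 0): lst = [20, 6, 7, 5, 14]

[20, 6, 7, 5, 14]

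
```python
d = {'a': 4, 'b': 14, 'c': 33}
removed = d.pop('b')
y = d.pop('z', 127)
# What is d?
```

After line 1: d = {'a': 4, 'b': 14, 'c': 33}
After line 2 (pop 'b' returns 14): d = {'a': 4, 'c': 33}, removed = 14
After line 3 (pop 'z' missing, returns default 127): d = {'a': 4, 'c': 33}, y = 127

{'a': 4, 'c': 33}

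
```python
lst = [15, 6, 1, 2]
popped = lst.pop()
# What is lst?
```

[15, 6, 1]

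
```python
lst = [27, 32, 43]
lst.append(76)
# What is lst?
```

[27, 32, 43, 76]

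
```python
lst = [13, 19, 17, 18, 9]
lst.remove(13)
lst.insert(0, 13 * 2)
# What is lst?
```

After line 1: lst = [13, 19, 17, 18, 9]
After line 2 (remove first 13): lst = [19, 17, 18, 9]
After line 3 (insert 26 at index 0): lst = [26, 19, 17, 18, 9]

[26, 19, 17, 18, 9]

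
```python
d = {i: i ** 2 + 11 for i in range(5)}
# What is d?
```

{0: 11, 1: 12, 2: 15, 3: 20, 4: 27}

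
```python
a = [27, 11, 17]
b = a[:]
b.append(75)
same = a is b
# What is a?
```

After line 1: a = [27, 11, 17]
After line 2 (b = a[:] is a shallow copy, new object): a = [27, 11, 17], b = [27, 11, 17]
After line 3 (append only mutates b): a = [27, 11, 17], b = [27, 11, 17, 75]
After line 4 (same = a is b; different objects -> False): same = False

[27, 11, 17]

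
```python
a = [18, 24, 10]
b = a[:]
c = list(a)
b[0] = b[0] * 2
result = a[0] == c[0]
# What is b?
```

After line 1: a = [18, 24, 10]
After line 2 (b = a[:], copy): a = [18, 24, 10], b = [18, 24, 10]
After line 3 (c = list(a) is a copy, new object): c = [18, 24, 10]
After line 4 (b[0] = 18 * 2 = 36; only b mutates (copy)): a = [18, 24, 10], b = [36, 24, 10], c = [18, 24, 10]
After line 5 (a[0] = 18, c[0] = 18; result = True)

[36, 24, 10]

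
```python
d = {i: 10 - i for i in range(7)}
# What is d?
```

{0: 10, 1: 9, 2: 8, 3: 7, 4: 6, 5: 5, 6: 4}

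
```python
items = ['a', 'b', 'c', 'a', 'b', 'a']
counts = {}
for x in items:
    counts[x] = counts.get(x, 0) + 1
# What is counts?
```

Initial: counts = {}, items = ['a', 'b', 'c', 'a', 'b', 'a']
See 'a': counts = {'a': 1}
See 'b': counts = {'a': 1, 'b': 1}
See 'c': counts = {'a': 1, 'b': 1, 'c': 1}
See 'a': counts = {'a': 2, 'b': 1, 'c': 1}
See 'b': counts = {'a': 2, 'b': 2, 'c': 1}
See 'a': counts = {'a': 3, 'b': 2, 'c': 1}

{'a': 3, 'b': 2, 'c': 1}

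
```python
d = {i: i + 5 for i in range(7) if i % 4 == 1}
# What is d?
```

{1: 6, 5: 10}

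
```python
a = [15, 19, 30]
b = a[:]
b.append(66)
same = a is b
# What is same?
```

After line 1: a = [15, 19, 30]
After line 2 (b = a[:] is a shallow copy, new object): a = [15, 19, 30], b = [15, 19, 30]
After line 3 (append only mutates b): a = [15, 19, 30], b = [15, 19, 30, 66]
After line 4 (same = a is b; different objects -> False): same = False

False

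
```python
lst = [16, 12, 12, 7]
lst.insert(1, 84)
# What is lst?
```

[16, 84, 12, 12, 7]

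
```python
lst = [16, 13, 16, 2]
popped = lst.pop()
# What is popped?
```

2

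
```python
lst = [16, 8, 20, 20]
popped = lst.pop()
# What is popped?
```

20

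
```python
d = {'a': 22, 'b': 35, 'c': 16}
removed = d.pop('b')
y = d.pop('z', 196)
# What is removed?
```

After line 1: d = {'a': 22, 'b': 35, 'c': 16}
After line 2 (pop 'b' returns 35): d = {'a': 22, 'c': 16}, removed = 35
After line 3 (pop 'z' missing, returns default 196): d = {'a': 22, 'c': 16}, y = 196

35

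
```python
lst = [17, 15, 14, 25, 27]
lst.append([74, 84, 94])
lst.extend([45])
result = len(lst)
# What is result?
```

After line 1: lst = [17, 15, 14, 25, 27]
After line 2 (append adds [74, 84, 94] as single element): lst = [17, 15, 14, 25, 27, [74, 84, 94]]
After line 3 (extend unpacks [45], adds 45): lst = [17, 15, 14, 25, 27, [74, 84, 94], 45]
After line 4: result = len(lst) = 7

7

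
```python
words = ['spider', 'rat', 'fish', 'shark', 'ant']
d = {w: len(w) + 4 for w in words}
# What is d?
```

{'spider': 10, 'rat': 7, 'fish': 8, 'shark': 9, 'ant': 7}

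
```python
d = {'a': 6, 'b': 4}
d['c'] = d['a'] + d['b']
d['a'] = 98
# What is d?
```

After line 1: d = {'a': 6, 'b': 4}
After line 2 (d['c'] = 6 + 4): d = {'a': 6, 'b': 4, 'c': 10}
After line 3: d = {'a': 98, 'b': 4, 'c': 10}

{'a': 98, 'b': 4, 'c': 10}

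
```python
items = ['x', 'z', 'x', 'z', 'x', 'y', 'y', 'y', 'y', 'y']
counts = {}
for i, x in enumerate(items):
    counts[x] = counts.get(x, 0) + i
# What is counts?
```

Initial: counts = {}, items = ['x', 'z', 'x', 'z', 'x', 'y', 'y', 'y', 'y', 'y']
i=0, x='x': counts = {'x': 0}
i=1, x='z': counts = {'x': 0, 'z': 1}
i=2, x='x': counts = {'x': 2, 'z': 1}
i=3, x='z': counts = {'x': 2, 'z': 4}
i=4, x='x': counts = {'x': 6, 'z': 4}
i=5, x='y': counts = {'x': 6, 'z': 4, 'y': 5}
i=6, x='y': counts = {'x': 6, 'z': 4, 'y': 11}
i=7, x='y': counts = {'x': 6, 'z': 4, 'y': 18}
i=8, x='y': counts = {'x': 6, 'z': 4, 'y': 26}
i=9, x='y': counts = {'x': 6, 'z': 4, 'y': 35}

{'x': 6, 'z': 4, 'y': 35}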